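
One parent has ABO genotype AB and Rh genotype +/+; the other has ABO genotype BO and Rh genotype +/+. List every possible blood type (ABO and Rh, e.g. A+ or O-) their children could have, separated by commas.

A+, B+, AB+

Gametes from AB × BO give offspring ABO genotypes AB, AO, BB, BO, i.e. phenotypes A, B, AB.
Rh cross +/+ × +/+ → phenotypes Rh+.
Combining independently: A+, B+, AB+.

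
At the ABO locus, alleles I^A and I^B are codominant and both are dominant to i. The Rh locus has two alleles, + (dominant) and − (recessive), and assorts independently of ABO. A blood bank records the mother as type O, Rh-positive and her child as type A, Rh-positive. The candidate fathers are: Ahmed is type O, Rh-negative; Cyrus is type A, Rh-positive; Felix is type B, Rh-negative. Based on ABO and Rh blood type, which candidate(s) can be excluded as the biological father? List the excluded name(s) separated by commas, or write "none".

Ahmed, Felix

A candidate is excluded only if no genotype consistent with his phenotype could produce a type A, Rh-positive child with a type O, Rh-positive mother.
Ahmed (type O, Rh-): no genotype consistent with that phenotype can produce a type-A Rh+ child with a type-O mother.
Felix (type B, Rh-): no genotype consistent with that phenotype can produce a type-A Rh+ child with a type-O mother.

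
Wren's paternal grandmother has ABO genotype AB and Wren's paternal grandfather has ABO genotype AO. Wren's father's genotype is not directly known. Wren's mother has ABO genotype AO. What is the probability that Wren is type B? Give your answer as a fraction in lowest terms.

1/8

Wren's father's ABO genotype from AB × AO: 1/4 AA, 1/4 AB, 1/4 AO, 1/4 BO.
Crossing each possibility with the mother AO and summing P(type B): 1/4·0 + 1/4·1/4 + 1/4·0 + 1/4·1/4 = 1/8.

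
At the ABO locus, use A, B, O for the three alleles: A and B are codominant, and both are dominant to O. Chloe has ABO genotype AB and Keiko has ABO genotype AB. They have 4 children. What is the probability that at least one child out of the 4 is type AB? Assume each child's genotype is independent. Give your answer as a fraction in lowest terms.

ABO cross AB × AB → 1/4 A, 1/4 B, 1/2 AB.
So P(type AB) = 1/2 per child.
P(none) = (1/2)^4 = 1/16; P(at least one) = 1 − 1/16 = 15/16.

15/16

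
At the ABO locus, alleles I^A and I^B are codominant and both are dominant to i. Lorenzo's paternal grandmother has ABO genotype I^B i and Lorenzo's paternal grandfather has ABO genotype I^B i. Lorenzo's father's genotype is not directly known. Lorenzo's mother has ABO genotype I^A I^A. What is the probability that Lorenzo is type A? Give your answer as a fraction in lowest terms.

Lorenzo's father's ABO genotype from I^B i × I^B i: 1/4 I^B I^B, 1/2 I^B i, 1/4 i i.
Crossing each possibility with the mother I^A I^A and summing P(type A): 1/4·0 + 1/2·1/2 + 1/4·1 = 1/2.

1/2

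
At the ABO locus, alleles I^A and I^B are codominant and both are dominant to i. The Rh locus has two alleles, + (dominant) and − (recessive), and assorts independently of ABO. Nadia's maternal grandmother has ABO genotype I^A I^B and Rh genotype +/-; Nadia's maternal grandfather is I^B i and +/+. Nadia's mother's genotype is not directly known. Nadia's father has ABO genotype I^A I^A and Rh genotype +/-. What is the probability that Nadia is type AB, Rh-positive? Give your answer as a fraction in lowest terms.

Nadia's mother's ABO genotype from I^A I^B × I^B i: 1/4 I^A I^B, 1/4 I^A i, 1/4 I^B I^B, 1/4 I^B i.
Crossing each possibility with the father I^A I^A and summing P(type AB): 1/4·1/2 + 1/4·0 + 1/4·1 + 1/4·1/2 = 1/2.
Similarly for Rh via the mother's Rh distribution: P(Rh+) = 7/8.
Independent loci: 1/2 × 7/8 = 7/16.

7/16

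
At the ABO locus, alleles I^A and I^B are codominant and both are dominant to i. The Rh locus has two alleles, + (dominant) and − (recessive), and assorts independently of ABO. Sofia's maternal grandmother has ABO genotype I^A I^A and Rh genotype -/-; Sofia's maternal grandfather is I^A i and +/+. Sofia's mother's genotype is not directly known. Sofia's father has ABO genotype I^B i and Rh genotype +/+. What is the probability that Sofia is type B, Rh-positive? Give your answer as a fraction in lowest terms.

Sofia's mother's ABO genotype from I^A I^A × I^A i: 1/2 I^A I^A, 1/2 I^A i.
Crossing each possibility with the father I^B i and summing P(type B): 1/2·0 + 1/2·1/4 = 1/8.
Similarly for Rh via the mother's Rh distribution: P(Rh+) = 1.
Independent loci: 1/8 × 1 = 1/8.

1/8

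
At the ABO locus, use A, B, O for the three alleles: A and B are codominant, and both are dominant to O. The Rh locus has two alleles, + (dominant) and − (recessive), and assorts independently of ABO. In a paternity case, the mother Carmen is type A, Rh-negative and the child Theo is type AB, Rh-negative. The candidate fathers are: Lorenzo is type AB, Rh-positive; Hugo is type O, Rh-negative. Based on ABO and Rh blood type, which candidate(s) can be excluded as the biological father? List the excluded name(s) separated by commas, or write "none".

A candidate is excluded only if no genotype consistent with his phenotype could produce a type AB, Rh-negative child with a type A, Rh-negative mother.
Hugo (type O, Rh-): no genotype consistent with that phenotype can produce a type-AB Rh- child with a type-A mother.

Hugo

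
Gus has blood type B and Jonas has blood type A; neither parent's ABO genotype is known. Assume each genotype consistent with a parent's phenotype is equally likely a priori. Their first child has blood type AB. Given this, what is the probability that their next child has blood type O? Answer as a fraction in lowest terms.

1/36

Possible genotypes: Gus ∈ {BB, BO}; Jonas ∈ {AA, AO}.
Weight each parental genotype pair by prior × P(type-AB child):
  BB × AA: posterior weight 4/9; P(next child type O) = 0.
  BB × AO: posterior weight 2/9; P(next child type O) = 0.
  BO × AA: posterior weight 2/9; P(next child type O) = 0.
  BO × AO: posterior weight 1/9; P(next child type O) = 1/4.
Weighted sum = 1/36.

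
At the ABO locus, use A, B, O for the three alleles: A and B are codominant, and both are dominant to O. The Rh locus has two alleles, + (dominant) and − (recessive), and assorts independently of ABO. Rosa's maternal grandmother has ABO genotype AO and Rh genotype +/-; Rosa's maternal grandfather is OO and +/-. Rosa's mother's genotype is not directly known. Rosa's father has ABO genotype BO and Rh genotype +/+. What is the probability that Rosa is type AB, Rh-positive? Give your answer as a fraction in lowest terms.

Rosa's mother's ABO genotype from AO × OO: 1/2 AO, 1/2 OO.
Crossing each possibility with the father BO and summing P(type AB): 1/2·1/4 + 1/2·0 = 1/8.
Similarly for Rh via the mother's Rh distribution: P(Rh+) = 1.
Independent loci: 1/8 × 1 = 1/8.

1/8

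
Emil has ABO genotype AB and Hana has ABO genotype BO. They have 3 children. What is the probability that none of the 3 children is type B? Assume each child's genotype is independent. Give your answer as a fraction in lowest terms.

ABO cross AB × BO → 1/4 A, 1/2 B, 1/4 AB.
So P(type B) = 1/2 per child.
P(not type B) = 1/2 for one child; (1/2)^3 = 1/8.

1/8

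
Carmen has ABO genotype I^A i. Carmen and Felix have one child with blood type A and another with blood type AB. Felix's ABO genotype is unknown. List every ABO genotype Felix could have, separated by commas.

For each candidate genotype of Felix, check whether crossing it with I^A i can produce every observed child phenotype.
  I^A I^A → possible child types {A} ✗
  I^A I^B → possible child types {A, B, AB} ✓
  I^A i → possible child types {O, A} ✗
  I^B I^B → possible child types {B, AB} ✗
  I^B i → possible child types {O, A, B, AB} ✓
  i i → possible child types {O, A} ✗

I^A I^B, I^B i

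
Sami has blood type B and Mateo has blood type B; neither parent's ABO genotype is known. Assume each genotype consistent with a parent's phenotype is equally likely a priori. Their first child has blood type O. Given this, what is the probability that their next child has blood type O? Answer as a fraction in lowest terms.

1/4

Possible genotypes: Sami ∈ {I^B I^B, I^B i}; Mateo ∈ {I^B I^B, I^B i}.
Weight each parental genotype pair by prior × P(type-O child):
  I^B i × I^B i: posterior weight 1; P(next child type O) = 1/4.
Weighted sum = 1/4.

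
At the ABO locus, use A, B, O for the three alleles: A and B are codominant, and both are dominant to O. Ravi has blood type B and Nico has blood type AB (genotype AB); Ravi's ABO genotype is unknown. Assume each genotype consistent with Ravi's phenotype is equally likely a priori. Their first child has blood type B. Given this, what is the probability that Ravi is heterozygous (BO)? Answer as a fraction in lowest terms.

1/2

Possible genotypes: Ravi ∈ {BB, BO}; Nico ∈ {AB}.
Weight each parental genotype pair by prior × P(type-B child):
  BB × AB: posterior weight 1/2.
  BO × AB: posterior weight 1/2.
Sum the posterior weight over pairs where Ravi is BO: 1/2.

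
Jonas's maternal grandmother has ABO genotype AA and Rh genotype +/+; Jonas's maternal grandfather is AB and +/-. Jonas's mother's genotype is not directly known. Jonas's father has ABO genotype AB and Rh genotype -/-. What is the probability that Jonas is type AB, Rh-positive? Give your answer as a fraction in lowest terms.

Jonas's mother's ABO genotype from AA × AB: 1/2 AA, 1/2 AB.
Crossing each possibility with the father AB and summing P(type AB): 1/2·1/2 + 1/2·1/2 = 1/2.
Similarly for Rh via the mother's Rh distribution: P(Rh+) = 3/4.
Independent loci: 1/2 × 3/4 = 3/8.

3/8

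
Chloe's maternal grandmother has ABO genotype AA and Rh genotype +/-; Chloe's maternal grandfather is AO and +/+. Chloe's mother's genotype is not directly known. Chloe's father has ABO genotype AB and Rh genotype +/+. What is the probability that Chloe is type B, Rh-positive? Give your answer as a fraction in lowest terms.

Chloe's mother's ABO genotype from AA × AO: 1/2 AA, 1/2 AO.
Crossing each possibility with the father AB and summing P(type B): 1/2·0 + 1/2·1/4 = 1/8.
Similarly for Rh via the mother's Rh distribution: P(Rh+) = 1.
Independent loci: 1/8 × 1 = 1/8.

1/8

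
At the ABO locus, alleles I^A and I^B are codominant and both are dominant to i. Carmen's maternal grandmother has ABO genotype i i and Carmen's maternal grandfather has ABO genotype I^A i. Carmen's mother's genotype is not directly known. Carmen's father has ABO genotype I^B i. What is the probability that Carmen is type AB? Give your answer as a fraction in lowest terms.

1/8

Carmen's mother's ABO genotype from i i × I^A i: 1/2 I^A i, 1/2 i i.
Crossing each possibility with the father I^B i and summing P(type AB): 1/2·1/4 + 1/2·0 = 1/8.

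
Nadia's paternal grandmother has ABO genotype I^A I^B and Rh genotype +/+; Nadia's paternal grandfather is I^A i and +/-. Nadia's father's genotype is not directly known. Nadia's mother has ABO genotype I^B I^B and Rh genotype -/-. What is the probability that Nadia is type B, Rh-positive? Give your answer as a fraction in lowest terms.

Nadia's father's ABO genotype from I^A I^B × I^A i: 1/4 I^A I^A, 1/4 I^A I^B, 1/4 I^A i, 1/4 I^B i.
Crossing each possibility with the mother I^B I^B and summing P(type B): 1/4·0 + 1/4·1/2 + 1/4·1/2 + 1/4·1 = 1/2.
Similarly for Rh via the father's Rh distribution: P(Rh+) = 3/4.
Independent loci: 1/2 × 3/4 = 3/8.

3/8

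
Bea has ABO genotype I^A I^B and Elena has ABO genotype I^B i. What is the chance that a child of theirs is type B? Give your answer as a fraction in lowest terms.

1/2

ABO cross I^A I^B × I^B i → offspring phenotypes: 1/4 A, 1/2 B, 1/4 AB.
So P(type B) = 1/2.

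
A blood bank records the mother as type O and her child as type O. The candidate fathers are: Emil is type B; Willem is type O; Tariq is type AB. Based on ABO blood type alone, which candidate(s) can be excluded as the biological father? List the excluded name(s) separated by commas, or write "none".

A candidate is excluded only if no genotype consistent with his phenotype could produce a type O child with a type O mother.
Tariq (type AB): no genotype consistent with that phenotype can produce a type-O child with a type-O mother.

Tariq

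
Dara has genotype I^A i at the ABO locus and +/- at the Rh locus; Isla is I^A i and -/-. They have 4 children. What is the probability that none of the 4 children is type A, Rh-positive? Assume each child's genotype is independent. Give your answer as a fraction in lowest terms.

ABO cross I^A i × I^A i → 1/4 O, 3/4 A.
Rh cross +/- × -/- → 1/2 Rh+, 1/2 Rh-; so P(type A, Rh-positive) = 3/4 × 1/2 = 3/8 per child.
P(not type A, Rh-positive) = 5/8 for one child; (5/8)^4 = 625/4096.

625/4096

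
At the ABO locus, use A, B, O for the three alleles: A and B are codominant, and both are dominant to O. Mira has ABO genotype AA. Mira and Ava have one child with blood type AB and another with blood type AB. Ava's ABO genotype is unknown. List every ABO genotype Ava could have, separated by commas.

AB, BB, BO

For each candidate genotype of Ava, check whether crossing it with AA can produce every observed child phenotype.
  AA → possible child types {A} ✗
  AB → possible child types {A, AB} ✓
  AO → possible child types {A} ✗
  BB → possible child types {AB} ✓
  BO → possible child types {A, AB} ✓
  OO → possible child types {A} ✗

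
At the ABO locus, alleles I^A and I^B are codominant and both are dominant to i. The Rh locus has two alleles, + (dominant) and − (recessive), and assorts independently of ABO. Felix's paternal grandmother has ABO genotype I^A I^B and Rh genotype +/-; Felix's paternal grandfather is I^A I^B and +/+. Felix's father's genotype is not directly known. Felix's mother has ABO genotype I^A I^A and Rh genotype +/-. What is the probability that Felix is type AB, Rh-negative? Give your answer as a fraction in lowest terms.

1/16

Felix's father's ABO genotype from I^A I^B × I^A I^B: 1/4 I^A I^A, 1/2 I^A I^B, 1/4 I^B I^B.
Crossing each possibility with the mother I^A I^A and summing P(type AB): 1/4·0 + 1/2·1/2 + 1/4·1 = 1/2.
Similarly for Rh via the father's Rh distribution: P(Rh-) = 1/8.
Independent loci: 1/2 × 1/8 = 1/16.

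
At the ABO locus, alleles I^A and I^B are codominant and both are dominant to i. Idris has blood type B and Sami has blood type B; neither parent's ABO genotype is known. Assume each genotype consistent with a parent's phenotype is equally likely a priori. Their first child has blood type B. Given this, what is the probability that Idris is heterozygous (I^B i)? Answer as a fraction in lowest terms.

7/15

Possible genotypes: Idris ∈ {I^B I^B, I^B i}; Sami ∈ {I^B I^B, I^B i}.
Weight each parental genotype pair by prior × P(type-B child):
  I^B I^B × I^B I^B: posterior weight 4/15.
  I^B I^B × I^B i: posterior weight 4/15.
  I^B i × I^B I^B: posterior weight 4/15.
  I^B i × I^B i: posterior weight 1/5.
Sum the posterior weight over pairs where Idris is I^B i: 7/15.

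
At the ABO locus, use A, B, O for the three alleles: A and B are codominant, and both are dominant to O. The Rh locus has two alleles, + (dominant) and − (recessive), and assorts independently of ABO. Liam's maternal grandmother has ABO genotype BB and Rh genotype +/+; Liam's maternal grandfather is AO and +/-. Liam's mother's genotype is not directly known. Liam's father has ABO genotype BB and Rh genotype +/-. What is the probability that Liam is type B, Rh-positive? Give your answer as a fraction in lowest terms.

21/32

Liam's mother's ABO genotype from BB × AO: 1/2 AB, 1/2 BO.
Crossing each possibility with the father BB and summing P(type B): 1/2·1/2 + 1/2·1 = 3/4.
Similarly for Rh via the mother's Rh distribution: P(Rh+) = 7/8.
Independent loci: 3/4 × 7/8 = 21/32.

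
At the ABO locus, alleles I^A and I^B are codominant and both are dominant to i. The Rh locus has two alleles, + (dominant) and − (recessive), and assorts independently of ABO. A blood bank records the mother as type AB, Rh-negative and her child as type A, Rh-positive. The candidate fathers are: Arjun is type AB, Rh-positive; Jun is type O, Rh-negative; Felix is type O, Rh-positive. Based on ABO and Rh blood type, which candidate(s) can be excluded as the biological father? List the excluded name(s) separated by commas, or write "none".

A candidate is excluded only if no genotype consistent with his phenotype could produce a type A, Rh-positive child with a type AB, Rh-negative mother.
Jun (type O, Rh-): no genotype consistent with that phenotype can produce a type-A Rh+ child with a type-AB mother.

Jun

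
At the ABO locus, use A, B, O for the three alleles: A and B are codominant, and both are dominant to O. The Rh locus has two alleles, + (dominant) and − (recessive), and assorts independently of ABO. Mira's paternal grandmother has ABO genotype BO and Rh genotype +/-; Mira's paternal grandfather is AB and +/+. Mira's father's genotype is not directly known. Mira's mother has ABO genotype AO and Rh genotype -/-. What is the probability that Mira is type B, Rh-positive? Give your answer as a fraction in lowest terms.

Mira's father's ABO genotype from BO × AB: 1/4 AB, 1/4 AO, 1/4 BB, 1/4 BO.
Crossing each possibility with the mother AO and summing P(type B): 1/4·1/4 + 1/4·0 + 1/4·1/2 + 1/4·1/4 = 1/4.
Similarly for Rh via the father's Rh distribution: P(Rh+) = 3/4.
Independent loci: 1/4 × 3/4 = 3/16.

3/16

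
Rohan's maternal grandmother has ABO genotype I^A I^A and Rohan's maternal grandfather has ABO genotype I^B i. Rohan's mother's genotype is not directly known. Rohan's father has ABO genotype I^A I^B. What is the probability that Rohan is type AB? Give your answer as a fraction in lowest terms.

3/8

Rohan's mother's ABO genotype from I^A I^A × I^B i: 1/2 I^A I^B, 1/2 I^A i.
Crossing each possibility with the father I^A I^B and summing P(type AB): 1/2·1/2 + 1/2·1/4 = 3/8.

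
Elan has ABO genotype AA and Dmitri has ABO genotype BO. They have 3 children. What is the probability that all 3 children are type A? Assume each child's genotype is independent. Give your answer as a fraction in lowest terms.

1/8

ABO cross AA × BO → 1/2 A, 1/2 AB.
So P(type A) = 1/2 per child.
All 3 independent: (1/2)^3 = 1/8.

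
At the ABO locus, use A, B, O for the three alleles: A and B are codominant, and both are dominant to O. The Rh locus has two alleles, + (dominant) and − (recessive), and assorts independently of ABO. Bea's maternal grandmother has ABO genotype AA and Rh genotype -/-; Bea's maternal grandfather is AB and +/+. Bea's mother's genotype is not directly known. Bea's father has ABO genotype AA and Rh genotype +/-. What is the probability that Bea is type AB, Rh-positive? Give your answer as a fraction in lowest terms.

3/16

Bea's mother's ABO genotype from AA × AB: 1/2 AA, 1/2 AB.
Crossing each possibility with the father AA and summing P(type AB): 1/2·0 + 1/2·1/2 = 1/4.
Similarly for Rh via the mother's Rh distribution: P(Rh+) = 3/4.
Independent loci: 1/4 × 3/4 = 3/16.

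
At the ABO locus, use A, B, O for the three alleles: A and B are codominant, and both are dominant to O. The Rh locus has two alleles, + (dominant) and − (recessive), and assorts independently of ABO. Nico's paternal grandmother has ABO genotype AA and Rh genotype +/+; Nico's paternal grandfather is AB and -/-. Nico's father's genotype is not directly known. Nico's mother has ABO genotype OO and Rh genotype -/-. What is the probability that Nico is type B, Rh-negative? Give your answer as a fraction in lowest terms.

Nico's father's ABO genotype from AA × AB: 1/2 AA, 1/2 AB.
Crossing each possibility with the mother OO and summing P(type B): 1/2·0 + 1/2·1/2 = 1/4.
Similarly for Rh via the father's Rh distribution: P(Rh-) = 1/2.
Independent loci: 1/4 × 1/2 = 1/8.

1/8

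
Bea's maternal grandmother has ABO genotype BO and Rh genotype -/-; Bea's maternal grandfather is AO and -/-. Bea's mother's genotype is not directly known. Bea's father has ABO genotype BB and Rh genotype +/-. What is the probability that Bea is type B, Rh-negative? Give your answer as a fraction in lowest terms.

3/8

Bea's mother's ABO genotype from BO × AO: 1/4 AB, 1/4 AO, 1/4 BO, 1/4 OO.
Crossing each possibility with the father BB and summing P(type B): 1/4·1/2 + 1/4·1/2 + 1/4·1 + 1/4·1 = 3/4.
Similarly for Rh via the mother's Rh distribution: P(Rh-) = 1/2.
Independent loci: 3/4 × 1/2 = 3/8.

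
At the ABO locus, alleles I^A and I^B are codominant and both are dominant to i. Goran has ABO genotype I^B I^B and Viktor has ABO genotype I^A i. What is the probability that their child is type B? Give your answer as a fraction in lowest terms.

ABO cross I^B I^B × I^A i → offspring phenotypes: 1/2 B, 1/2 AB.
So P(type B) = 1/2.

1/2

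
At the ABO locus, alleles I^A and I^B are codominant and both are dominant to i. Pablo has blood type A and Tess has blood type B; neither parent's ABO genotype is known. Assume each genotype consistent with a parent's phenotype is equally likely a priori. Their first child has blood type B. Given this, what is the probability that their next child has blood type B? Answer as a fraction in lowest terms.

Possible genotypes: Pablo ∈ {I^A I^A, I^A i}; Tess ∈ {I^B I^B, I^B i}.
Weight each parental genotype pair by prior × P(type-B child):
  I^A i × I^B I^B: posterior weight 2/3; P(next child type B) = 1/2.
  I^A i × I^B i: posterior weight 1/3; P(next child type B) = 1/4.
Weighted sum = 5/12.

5/12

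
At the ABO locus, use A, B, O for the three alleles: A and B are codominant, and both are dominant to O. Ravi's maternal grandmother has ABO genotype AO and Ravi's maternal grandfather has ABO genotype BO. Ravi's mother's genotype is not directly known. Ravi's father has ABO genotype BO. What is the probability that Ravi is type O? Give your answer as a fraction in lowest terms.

1/4

Ravi's mother's ABO genotype from AO × BO: 1/4 AB, 1/4 AO, 1/4 BO, 1/4 OO.
Crossing each possibility with the father BO and summing P(type O): 1/4·0 + 1/4·1/4 + 1/4·1/4 + 1/4·1/2 = 1/4.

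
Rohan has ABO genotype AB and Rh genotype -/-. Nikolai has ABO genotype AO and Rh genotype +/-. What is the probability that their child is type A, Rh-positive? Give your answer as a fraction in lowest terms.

1/4

ABO cross AB × AO → offspring phenotypes: 1/2 A, 1/4 B, 1/4 AB.
Rh cross -/- × +/- → 1/2 Rh+, 1/2 Rh-.
Independent loci: P(type A, Rh-positive) = 1/2 × 1/2 = 1/4.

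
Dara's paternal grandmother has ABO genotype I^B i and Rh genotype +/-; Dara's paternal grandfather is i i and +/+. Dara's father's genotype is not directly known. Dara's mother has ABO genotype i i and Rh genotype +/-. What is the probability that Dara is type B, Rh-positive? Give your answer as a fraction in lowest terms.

Dara's father's ABO genotype from I^B i × i i: 1/2 I^B i, 1/2 i i.
Crossing each possibility with the mother i i and summing P(type B): 1/2·1/2 + 1/2·0 = 1/4.
Similarly for Rh via the father's Rh distribution: P(Rh+) = 7/8.
Independent loci: 1/4 × 7/8 = 7/32.

7/32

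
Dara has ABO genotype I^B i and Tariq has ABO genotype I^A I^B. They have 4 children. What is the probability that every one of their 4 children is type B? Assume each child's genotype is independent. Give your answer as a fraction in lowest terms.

1/16

ABO cross I^B i × I^A I^B → 1/4 A, 1/2 B, 1/4 AB.
So P(type B) = 1/2 per child.
All 4 independent: (1/2)^4 = 1/16.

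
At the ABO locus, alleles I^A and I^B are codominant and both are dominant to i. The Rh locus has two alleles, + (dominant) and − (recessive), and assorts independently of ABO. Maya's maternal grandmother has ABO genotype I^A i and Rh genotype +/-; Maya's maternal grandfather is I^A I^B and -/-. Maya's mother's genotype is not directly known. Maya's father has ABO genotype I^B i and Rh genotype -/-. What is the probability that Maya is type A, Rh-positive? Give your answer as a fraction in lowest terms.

1/16

Maya's mother's ABO genotype from I^A i × I^A I^B: 1/4 I^A I^A, 1/4 I^A I^B, 1/4 I^A i, 1/4 I^B i.
Crossing each possibility with the father I^B i and summing P(type A): 1/4·1/2 + 1/4·1/4 + 1/4·1/4 + 1/4·0 = 1/4.
Similarly for Rh via the mother's Rh distribution: P(Rh+) = 1/4.
Independent loci: 1/4 × 1/4 = 1/16.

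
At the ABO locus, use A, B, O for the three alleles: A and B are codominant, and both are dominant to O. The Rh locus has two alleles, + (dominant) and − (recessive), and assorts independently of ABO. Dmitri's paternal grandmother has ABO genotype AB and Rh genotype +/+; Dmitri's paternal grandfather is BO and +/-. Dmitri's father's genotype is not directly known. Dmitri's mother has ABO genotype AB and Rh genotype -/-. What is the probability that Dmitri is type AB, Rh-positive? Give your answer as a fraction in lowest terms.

Dmitri's father's ABO genotype from AB × BO: 1/4 AB, 1/4 AO, 1/4 BB, 1/4 BO.
Crossing each possibility with the mother AB and summing P(type AB): 1/4·1/2 + 1/4·1/4 + 1/4·1/2 + 1/4·1/4 = 3/8.
Similarly for Rh via the father's Rh distribution: P(Rh+) = 3/4.
Independent loci: 3/8 × 3/4 = 9/32.

9/32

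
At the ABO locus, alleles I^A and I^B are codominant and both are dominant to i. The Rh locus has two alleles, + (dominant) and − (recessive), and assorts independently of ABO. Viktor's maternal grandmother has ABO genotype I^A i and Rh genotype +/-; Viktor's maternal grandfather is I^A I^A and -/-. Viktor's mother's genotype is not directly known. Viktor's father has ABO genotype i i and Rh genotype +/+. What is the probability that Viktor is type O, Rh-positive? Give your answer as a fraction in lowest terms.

Viktor's mother's ABO genotype from I^A i × I^A I^A: 1/2 I^A I^A, 1/2 I^A i.
Crossing each possibility with the father i i and summing P(type O): 1/2·0 + 1/2·1/2 = 1/4.
Similarly for Rh via the mother's Rh distribution: P(Rh+) = 1.
Independent loci: 1/4 × 1 = 1/4.

1/4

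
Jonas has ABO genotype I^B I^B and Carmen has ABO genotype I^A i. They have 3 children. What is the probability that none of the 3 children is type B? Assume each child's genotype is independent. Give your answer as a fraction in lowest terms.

ABO cross I^B I^B × I^A i → 1/2 B, 1/2 AB.
So P(type B) = 1/2 per child.
P(not type B) = 1/2 for one child; (1/2)^3 = 1/8.

1/8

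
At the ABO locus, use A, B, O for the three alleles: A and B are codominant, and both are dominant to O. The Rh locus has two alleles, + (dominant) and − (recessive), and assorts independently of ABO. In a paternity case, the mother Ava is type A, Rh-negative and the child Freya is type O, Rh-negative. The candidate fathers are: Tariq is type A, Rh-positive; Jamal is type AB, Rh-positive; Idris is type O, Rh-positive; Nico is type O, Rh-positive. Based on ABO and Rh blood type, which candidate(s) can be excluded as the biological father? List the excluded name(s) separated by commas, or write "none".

Jamal

A candidate is excluded only if no genotype consistent with his phenotype could produce a type O, Rh-negative child with a type A, Rh-negative mother.
Jamal (type AB, Rh+): no genotype consistent with that phenotype can produce a type-O Rh- child with a type-A mother.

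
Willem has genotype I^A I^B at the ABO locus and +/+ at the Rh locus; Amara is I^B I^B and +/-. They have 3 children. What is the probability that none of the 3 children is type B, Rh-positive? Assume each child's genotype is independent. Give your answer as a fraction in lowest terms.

1/8

ABO cross I^A I^B × I^B I^B → 1/2 B, 1/2 AB.
Rh cross +/+ × +/- → 1 Rh+; so P(type B, Rh-positive) = 1/2 × 1 = 1/2 per child.
P(not type B, Rh-positive) = 1/2 for one child; (1/2)^3 = 1/8.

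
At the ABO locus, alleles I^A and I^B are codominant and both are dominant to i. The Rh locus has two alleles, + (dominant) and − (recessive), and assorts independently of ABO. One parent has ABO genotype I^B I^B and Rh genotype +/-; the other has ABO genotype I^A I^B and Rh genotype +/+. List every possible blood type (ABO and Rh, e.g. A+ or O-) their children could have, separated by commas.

Gametes from I^B I^B × I^A I^B give offspring ABO genotypes I^A I^B, I^B I^B, i.e. phenotypes B, AB.
Rh cross +/- × +/+ → phenotypes Rh+.
Combining independently: B+, AB+.

B+, AB+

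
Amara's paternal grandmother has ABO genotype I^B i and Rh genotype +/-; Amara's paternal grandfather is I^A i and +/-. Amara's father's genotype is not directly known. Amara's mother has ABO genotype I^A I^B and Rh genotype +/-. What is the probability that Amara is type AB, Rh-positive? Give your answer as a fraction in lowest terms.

3/16

Amara's father's ABO genotype from I^B i × I^A i: 1/4 I^A I^B, 1/4 I^A i, 1/4 I^B i, 1/4 i i.
Crossing each possibility with the mother I^A I^B and summing P(type AB): 1/4·1/2 + 1/4·1/4 + 1/4·1/4 + 1/4·0 = 1/4.
Similarly for Rh via the father's Rh distribution: P(Rh+) = 3/4.
Independent loci: 1/4 × 3/4 = 3/16.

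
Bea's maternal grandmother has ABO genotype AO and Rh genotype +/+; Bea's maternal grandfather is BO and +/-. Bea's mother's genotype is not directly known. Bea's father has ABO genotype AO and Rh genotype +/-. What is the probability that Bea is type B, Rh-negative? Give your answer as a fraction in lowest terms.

1/64

Bea's mother's ABO genotype from AO × BO: 1/4 AB, 1/4 AO, 1/4 BO, 1/4 OO.
Crossing each possibility with the father AO and summing P(type B): 1/4·1/4 + 1/4·0 + 1/4·1/4 + 1/4·0 = 1/8.
Similarly for Rh via the mother's Rh distribution: P(Rh-) = 1/8.
Independent loci: 1/8 × 1/8 = 1/64.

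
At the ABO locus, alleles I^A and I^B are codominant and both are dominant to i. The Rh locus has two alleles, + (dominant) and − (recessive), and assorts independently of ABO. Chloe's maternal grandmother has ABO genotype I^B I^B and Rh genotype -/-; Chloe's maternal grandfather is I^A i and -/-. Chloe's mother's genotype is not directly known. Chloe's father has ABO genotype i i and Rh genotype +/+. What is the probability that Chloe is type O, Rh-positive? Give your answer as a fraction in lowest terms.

1/4

Chloe's mother's ABO genotype from I^B I^B × I^A i: 1/2 I^A I^B, 1/2 I^B i.
Crossing each possibility with the father i i and summing P(type O): 1/2·0 + 1/2·1/2 = 1/4.
Similarly for Rh via the mother's Rh distribution: P(Rh+) = 1.
Independent loci: 1/4 × 1 = 1/4.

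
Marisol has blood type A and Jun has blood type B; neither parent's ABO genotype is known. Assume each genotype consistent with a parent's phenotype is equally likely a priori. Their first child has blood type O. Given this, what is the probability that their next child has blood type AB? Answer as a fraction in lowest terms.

Possible genotypes: Marisol ∈ {I^A I^A, I^A i}; Jun ∈ {I^B I^B, I^B i}.
Weight each parental genotype pair by prior × P(type-O child):
  I^A i × I^B i: posterior weight 1; P(next child type AB) = 1/4.
Weighted sum = 1/4.

1/4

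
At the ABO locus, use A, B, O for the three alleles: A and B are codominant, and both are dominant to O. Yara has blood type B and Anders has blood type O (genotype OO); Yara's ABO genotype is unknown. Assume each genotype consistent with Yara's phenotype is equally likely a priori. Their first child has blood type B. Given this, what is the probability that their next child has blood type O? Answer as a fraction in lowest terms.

1/6

Possible genotypes: Yara ∈ {BB, BO}; Anders ∈ {OO}.
Weight each parental genotype pair by prior × P(type-B child):
  BB × OO: posterior weight 2/3; P(next child type O) = 0.
  BO × OO: posterior weight 1/3; P(next child type O) = 1/2.
Weighted sum = 1/6.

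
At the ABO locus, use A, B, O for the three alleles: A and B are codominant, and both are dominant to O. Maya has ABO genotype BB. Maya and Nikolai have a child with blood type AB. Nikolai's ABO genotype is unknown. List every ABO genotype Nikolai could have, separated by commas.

AA, AB, AO

For each candidate genotype of Nikolai, check whether crossing it with BB can produce every observed child phenotype.
  AA → possible child types {AB} ✓
  AB → possible child types {B, AB} ✓
  AO → possible child types {B, AB} ✓
  BB → possible child types {B} ✗
  BO → possible child types {B} ✗
  OO → possible child types {B} ✗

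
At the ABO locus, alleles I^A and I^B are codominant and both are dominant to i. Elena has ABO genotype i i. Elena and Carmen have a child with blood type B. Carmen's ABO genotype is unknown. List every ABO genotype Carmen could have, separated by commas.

For each candidate genotype of Carmen, check whether crossing it with i i can produce every observed child phenotype.
  I^A I^A → possible child types {A} ✗
  I^A I^B → possible child types {A, B} ✓
  I^A i → possible child types {O, A} ✗
  I^B I^B → possible child types {B} ✓
  I^B i → possible child types {O, B} ✓
  i i → possible child types {O} ✗

I^A I^B, I^B I^B, I^B i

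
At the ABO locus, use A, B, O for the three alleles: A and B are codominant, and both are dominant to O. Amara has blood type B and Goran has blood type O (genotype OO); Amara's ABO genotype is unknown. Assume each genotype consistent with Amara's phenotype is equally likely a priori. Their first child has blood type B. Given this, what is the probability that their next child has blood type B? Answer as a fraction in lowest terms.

Possible genotypes: Amara ∈ {BB, BO}; Goran ∈ {OO}.
Weight each parental genotype pair by prior × P(type-B child):
  BB × OO: posterior weight 2/3; P(next child type B) = 1.
  BO × OO: posterior weight 1/3; P(next child type B) = 1/2.
Weighted sum = 5/6.

5/6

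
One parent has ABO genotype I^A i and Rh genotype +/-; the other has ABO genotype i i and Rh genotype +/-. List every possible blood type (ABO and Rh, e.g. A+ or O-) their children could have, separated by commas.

Gametes from I^A i × i i give offspring ABO genotypes I^A i, i i, i.e. phenotypes O, A.
Rh cross +/- × +/- → phenotypes Rh+, Rh-.
Combining independently: O+, O-, A+, A-.

O+, O-, A+, A-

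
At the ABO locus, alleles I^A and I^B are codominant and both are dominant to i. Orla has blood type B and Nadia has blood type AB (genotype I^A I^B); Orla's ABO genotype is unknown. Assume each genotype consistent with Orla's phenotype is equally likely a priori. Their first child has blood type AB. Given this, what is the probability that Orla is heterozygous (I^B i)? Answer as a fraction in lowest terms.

Possible genotypes: Orla ∈ {I^B I^B, I^B i}; Nadia ∈ {I^A I^B}.
Weight each parental genotype pair by prior × P(type-AB child):
  I^B I^B × I^A I^B: posterior weight 2/3.
  I^B i × I^A I^B: posterior weight 1/3.
Sum the posterior weight over pairs where Orla is I^B i: 1/3.

1/3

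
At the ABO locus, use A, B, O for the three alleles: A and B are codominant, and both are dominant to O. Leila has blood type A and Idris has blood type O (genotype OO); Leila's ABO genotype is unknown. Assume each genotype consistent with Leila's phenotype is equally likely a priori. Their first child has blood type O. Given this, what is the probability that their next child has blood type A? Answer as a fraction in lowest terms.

Possible genotypes: Leila ∈ {AA, AO}; Idris ∈ {OO}.
Weight each parental genotype pair by prior × P(type-O child):
  AO × OO: posterior weight 1; P(next child type A) = 1/2.
Weighted sum = 1/2.

1/2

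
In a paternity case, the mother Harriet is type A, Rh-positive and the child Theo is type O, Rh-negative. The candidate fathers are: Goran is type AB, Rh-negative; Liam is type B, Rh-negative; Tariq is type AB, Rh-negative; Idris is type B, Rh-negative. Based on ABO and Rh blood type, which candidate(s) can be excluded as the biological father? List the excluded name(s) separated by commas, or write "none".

A candidate is excluded only if no genotype consistent with his phenotype could produce a type O, Rh-negative child with a type A, Rh-positive mother.
Goran (type AB, Rh-): no genotype consistent with that phenotype can produce a type-O Rh- child with a type-A mother.
Tariq (type AB, Rh-): no genotype consistent with that phenotype can produce a type-O Rh- child with a type-A mother.

Goran, Tariq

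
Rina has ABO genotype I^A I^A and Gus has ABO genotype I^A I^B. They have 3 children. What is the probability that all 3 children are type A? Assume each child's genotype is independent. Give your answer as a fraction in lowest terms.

1/8

ABO cross I^A I^A × I^A I^B → 1/2 A, 1/2 AB.
So P(type A) = 1/2 per child.
All 3 independent: (1/2)^3 = 1/8.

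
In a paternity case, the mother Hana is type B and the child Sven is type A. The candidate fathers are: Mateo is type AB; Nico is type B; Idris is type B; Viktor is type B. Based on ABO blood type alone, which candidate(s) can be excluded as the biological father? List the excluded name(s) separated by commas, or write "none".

A candidate is excluded only if no genotype consistent with his phenotype could produce a type A child with a type B mother.
Nico (type B): no genotype consistent with that phenotype can produce a type-A child with a type-B mother.
Idris (type B): no genotype consistent with that phenotype can produce a type-A child with a type-B mother.
Viktor (type B): no genotype consistent with that phenotype can produce a type-A child with a type-B mother.

Nico, Idris, Viktor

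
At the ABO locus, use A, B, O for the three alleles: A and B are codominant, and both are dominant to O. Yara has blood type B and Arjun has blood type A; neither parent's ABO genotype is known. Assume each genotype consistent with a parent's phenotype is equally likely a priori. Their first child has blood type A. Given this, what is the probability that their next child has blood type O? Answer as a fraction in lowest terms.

Possible genotypes: Yara ∈ {BB, BO}; Arjun ∈ {AA, AO}.
Weight each parental genotype pair by prior × P(type-A child):
  BO × AA: posterior weight 2/3; P(next child type O) = 0.
  BO × AO: posterior weight 1/3; P(next child type O) = 1/4.
Weighted sum = 1/12.

1/12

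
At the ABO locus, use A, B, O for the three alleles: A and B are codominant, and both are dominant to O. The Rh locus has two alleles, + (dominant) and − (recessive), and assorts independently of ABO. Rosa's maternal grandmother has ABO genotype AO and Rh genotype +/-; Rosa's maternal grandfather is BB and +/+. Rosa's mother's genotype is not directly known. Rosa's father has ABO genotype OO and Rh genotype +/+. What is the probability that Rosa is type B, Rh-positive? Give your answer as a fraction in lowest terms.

1/2

Rosa's mother's ABO genotype from AO × BB: 1/2 AB, 1/2 BO.
Crossing each possibility with the father OO and summing P(type B): 1/2·1/2 + 1/2·1/2 = 1/2.
Similarly for Rh via the mother's Rh distribution: P(Rh+) = 1.
Independent loci: 1/2 × 1 = 1/2.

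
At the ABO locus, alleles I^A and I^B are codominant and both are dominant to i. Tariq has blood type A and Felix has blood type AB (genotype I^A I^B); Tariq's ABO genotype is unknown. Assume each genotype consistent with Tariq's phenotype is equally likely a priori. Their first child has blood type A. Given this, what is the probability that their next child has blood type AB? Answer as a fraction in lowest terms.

Possible genotypes: Tariq ∈ {I^A I^A, I^A i}; Felix ∈ {I^A I^B}.
Weight each parental genotype pair by prior × P(type-A child):
  I^A I^A × I^A I^B: posterior weight 1/2; P(next child type AB) = 1/2.
  I^A i × I^A I^B: posterior weight 1/2; P(next child type AB) = 1/4.
Weighted sum = 3/8.

3/8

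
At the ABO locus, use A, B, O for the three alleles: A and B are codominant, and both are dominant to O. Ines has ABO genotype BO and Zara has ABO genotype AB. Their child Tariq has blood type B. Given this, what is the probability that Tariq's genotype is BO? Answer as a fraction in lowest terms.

Cross BO × AB → 1/4 AB, 1/4 AO, 1/4 BB, 1/4 BO.
Type-B genotypes among offspring: BB (1/4), BO (1/4); total 1/2.
P(BO | type B) = (1/4) / (1/2) = 1/2.

1/2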